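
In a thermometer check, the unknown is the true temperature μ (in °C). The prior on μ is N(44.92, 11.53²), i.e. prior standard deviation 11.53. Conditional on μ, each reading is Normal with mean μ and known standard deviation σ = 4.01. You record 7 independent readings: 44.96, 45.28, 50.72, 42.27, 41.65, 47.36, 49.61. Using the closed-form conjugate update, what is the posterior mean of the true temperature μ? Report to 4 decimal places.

For Normal data with known variance σ², a Normal(μ₀, σ₀²) prior on μ is conjugate. Posterior precision = 1/σ₀² + n/σ²; posterior mean is the precision-weighted average of μ₀ and x̄.
Σxᵢ = 44.96 + 45.28 + 50.72 + 42.27 + 41.65 + 47.36 + 49.61 = 321.85, so n·x̄ = 321.85.
σ₀² = 11.53² = 132.9409, σ² = 4.01² = 16.0801; σ² + n·σ₀² = 16.0801 + 7·132.9409 = 946.6664.
Posterior mean = (μ₀/σ₀² + n·x̄/σ²)/(1/σ₀² + n/σ²) = (σ²·μ₀ + σ₀²·n·x̄)/(σ² + n·σ₀²) = (16.0801·44.92 + 132.9409·321.85)/946.6664 = 43509.346757/946.6664 = 45.9606.

45.9606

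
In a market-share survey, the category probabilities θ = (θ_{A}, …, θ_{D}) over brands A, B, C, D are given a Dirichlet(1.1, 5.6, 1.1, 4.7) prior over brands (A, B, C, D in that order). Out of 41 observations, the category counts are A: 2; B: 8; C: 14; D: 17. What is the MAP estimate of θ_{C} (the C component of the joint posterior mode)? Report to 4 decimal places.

0.2848

The Dirichlet prior is conjugate to the Multinomial likelihood: each posterior αⱼ = prior αⱼ + observed count nⱼ.
Posterior concentration: (3.1, 13.6, 15.1, 21.7), total = 53.5.
Joint mode component: (α_{C}−1)/(Σα−K) = 14.1/49.5 = 0.2848.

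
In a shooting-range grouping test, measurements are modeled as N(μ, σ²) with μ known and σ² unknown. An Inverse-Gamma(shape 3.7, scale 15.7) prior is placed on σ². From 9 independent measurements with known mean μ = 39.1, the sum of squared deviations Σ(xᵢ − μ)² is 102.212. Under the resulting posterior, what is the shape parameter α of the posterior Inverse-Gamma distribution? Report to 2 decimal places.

With known mean μ and an Inverse-Gamma(α, β) prior on σ², the Normal likelihood is conjugate: posterior is Inv-Gamma(α + n/2, β + Σ(xᵢ−μ)²/2).
Posterior: Inv-Gamma(3.7 + 9/2, 15.7 + 102.212/2) = Inv-Gamma(8.20, 66.8060).
Posterior α = 8.20.

8.20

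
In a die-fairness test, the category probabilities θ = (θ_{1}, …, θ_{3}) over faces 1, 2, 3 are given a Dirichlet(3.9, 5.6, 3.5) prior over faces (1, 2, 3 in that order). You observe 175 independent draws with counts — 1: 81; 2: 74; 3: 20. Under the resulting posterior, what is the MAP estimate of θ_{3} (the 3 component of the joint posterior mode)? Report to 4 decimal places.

0.1216

The Dirichlet prior is conjugate to the Multinomial likelihood: each posterior αⱼ = prior αⱼ + observed count nⱼ.
Posterior concentration: (84.9, 79.6, 23.5), total = 188.0.
Joint mode component: (α_{3}−1)/(Σα−K) = 22.5/185.0 = 0.1216.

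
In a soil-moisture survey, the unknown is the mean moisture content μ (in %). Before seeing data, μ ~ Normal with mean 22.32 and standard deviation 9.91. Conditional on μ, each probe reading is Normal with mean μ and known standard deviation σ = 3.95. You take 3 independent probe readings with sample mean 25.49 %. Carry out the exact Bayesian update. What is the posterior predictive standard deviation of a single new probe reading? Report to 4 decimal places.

4.5323

For Normal data with known variance σ², a Normal(μ₀, σ₀²) prior on μ is conjugate. Posterior precision = 1/σ₀² + n/σ²; posterior mean is the precision-weighted average of μ₀ and x̄.
σ₀² = 9.91² = 98.2081, σ² = 3.95² = 15.6025; σ² + n·σ₀² = 15.6025 + 3·98.2081 = 310.2268.
Posterior precision = 1/σ₀² + n/σ² = 1/98.2081 + 3/15.6025 = (σ² + n·σ₀²)/(σ₀²σ²) = 310.2268/(98.2081·15.6025); posterior variance σₙ² = σ₀²σ²/(σ² + n·σ₀²) = 98.2081·15.6025/310.2268 = 4.939263.
Predictive variance for one new observation = σₙ² + σ² = 98.2081·15.6025/310.2268 + 15.6025 = σ²·(σ₀² + 310.2268)/310.2268 = 15.6025·408.4349/310.2268 = 20.541763; SD = √(15.6025·408.4349/310.2268) = 4.5323.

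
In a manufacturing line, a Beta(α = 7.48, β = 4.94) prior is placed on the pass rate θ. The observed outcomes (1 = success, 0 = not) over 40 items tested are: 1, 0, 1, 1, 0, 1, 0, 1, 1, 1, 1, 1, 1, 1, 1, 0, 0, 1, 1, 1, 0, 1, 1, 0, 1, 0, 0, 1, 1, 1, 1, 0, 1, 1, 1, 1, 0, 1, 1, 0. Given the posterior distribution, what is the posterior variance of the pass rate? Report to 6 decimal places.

The Beta prior is conjugate to a Binomial/Bernoulli likelihood; the update adds successes to α and failures to β.
Posterior: Beta(α+k, β+n−k) = Beta(7.48+28, 4.94+12) = Beta(35.48, 16.94).
Var = αβ/((α+β)²(α+β+1)) = 35.48·16.94/(52.42²·53.42) = 0.004094.

0.004094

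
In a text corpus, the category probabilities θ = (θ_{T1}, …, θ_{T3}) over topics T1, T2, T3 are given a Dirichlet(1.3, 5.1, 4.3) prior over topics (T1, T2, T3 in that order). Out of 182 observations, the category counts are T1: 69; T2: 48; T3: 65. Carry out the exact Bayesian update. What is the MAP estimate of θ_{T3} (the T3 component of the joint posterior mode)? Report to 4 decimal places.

0.3600

The Dirichlet prior is conjugate to the Multinomial likelihood: each posterior αⱼ = prior αⱼ + observed count nⱼ.
Posterior concentration: (70.3, 53.1, 69.3), total = 192.7.
Joint mode component: (α_{T3}−1)/(Σα−K) = 68.3/189.7 = 0.3600.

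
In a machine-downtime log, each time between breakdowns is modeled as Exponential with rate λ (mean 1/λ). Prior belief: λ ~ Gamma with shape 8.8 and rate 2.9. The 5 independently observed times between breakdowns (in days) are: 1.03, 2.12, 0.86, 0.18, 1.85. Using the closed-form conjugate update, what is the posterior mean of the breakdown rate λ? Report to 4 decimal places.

With a Gamma(shape α, rate β) prior on the exponential rate λ, the posterior after n observations with total T = Σxᵢ is Gamma(α+n, β+T).
Sum of observations T = 6.04 days; n = 5.
Posterior: Gamma(8.8+5, 2.9+6.04) = Gamma(13.8, 8.94).
Posterior mean of λ = α/β = 13.8/8.94 = 1.5436.

1.5436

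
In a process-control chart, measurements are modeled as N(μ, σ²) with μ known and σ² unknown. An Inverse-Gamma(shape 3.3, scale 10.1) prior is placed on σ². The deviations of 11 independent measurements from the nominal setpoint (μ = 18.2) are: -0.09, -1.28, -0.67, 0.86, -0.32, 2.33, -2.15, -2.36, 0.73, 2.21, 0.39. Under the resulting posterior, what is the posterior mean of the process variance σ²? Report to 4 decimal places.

With known mean μ and an Inverse-Gamma(α, β) prior on σ², the Normal likelihood is conjugate: posterior is Inv-Gamma(α + n/2, β + Σ(xᵢ−μ)²/2).
Σ(xᵢ−μ)² = (-0.09)² + (-1.28)² + (-0.67)² + (0.86)² + (-0.32)² + (2.33)² + (-2.15)² + (-2.36)² + (0.73)² + (2.21)² + (0.39)² = 24.1275.
Posterior: Inv-Gamma(3.3 + 11/2, 10.1 + 24.1275/2) = Inv-Gamma(8.80, 22.16375).
E[σ²|data] = β/(α−1) = 22.16375/7.80 = 2.8415.

2.8415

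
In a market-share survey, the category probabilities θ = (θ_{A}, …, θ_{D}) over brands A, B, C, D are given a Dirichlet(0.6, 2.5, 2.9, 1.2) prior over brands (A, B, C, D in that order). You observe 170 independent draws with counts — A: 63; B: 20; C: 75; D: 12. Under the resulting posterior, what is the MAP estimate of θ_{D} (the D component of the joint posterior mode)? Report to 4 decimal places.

0.0704

The Dirichlet prior is conjugate to the Multinomial likelihood: each posterior αⱼ = prior αⱼ + observed count nⱼ.
Posterior concentration: (63.6, 22.5, 77.9, 13.2), total = 177.2.
Joint mode component: (α_{D}−1)/(Σα−K) = 12.2/173.2 = 0.0704.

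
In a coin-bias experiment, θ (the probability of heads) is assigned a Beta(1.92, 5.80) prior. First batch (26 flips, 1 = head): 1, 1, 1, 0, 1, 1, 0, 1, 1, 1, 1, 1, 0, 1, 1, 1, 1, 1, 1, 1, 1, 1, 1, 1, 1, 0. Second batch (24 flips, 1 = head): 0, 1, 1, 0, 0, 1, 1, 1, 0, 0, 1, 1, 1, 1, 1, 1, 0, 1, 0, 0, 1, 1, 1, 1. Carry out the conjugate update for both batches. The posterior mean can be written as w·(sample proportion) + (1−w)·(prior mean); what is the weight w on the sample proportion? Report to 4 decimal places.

0.8663

The Beta prior is conjugate to a Binomial/Bernoulli likelihood; the update adds successes to α and failures to β.
Total number of flips: n = 26 + 24 = 50.
Posterior mean = (α₀+k)/(α₀+β₀+n) = [n/(α₀+β₀+n)]·(k/n) + [(α₀+β₀)/(α₀+β₀+n)]·α₀/(α₀+β₀), so only n and the prior enter the weight.
The weight on the data is w = n/(α₀+β₀+n) = 50/(1.92+5.80+50) = 50/57.72 = 0.8663.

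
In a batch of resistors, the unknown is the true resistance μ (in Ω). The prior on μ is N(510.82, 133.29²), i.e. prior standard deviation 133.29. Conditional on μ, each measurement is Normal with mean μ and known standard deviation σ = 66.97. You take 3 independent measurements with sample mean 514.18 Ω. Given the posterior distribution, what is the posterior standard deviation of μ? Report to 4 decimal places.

37.1343

For Normal data with known variance σ², a Normal(μ₀, σ₀²) prior on μ is conjugate. Posterior precision = 1/σ₀² + n/σ²; posterior mean is the precision-weighted average of μ₀ and x̄.
σ₀² = 133.29² = 17766.2241, σ² = 66.97² = 4484.9809; σ² + n·σ₀² = 4484.9809 + 3·17766.2241 = 57783.6532.
Posterior precision = 1/σ₀² + n/σ² = 1/17766.2241 + 3/4484.9809 = (σ² + n·σ₀²)/(σ₀²σ²) = 57783.6532/(17766.2241·4484.9809); posterior variance σₙ² = σ₀²σ²/(σ² + n·σ₀²) = 17766.2241·4484.9809/57783.6532 = 1378.957047.
Posterior SD = √σₙ² = √(17766.2241·4484.9809/57783.6532) = 37.1343.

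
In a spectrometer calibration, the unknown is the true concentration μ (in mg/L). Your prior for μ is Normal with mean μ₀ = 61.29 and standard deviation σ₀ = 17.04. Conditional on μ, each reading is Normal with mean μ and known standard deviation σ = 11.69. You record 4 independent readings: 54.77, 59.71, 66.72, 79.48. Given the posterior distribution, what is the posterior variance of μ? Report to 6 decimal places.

For Normal data with known variance σ², a Normal(μ₀, σ₀²) prior on μ is conjugate. Posterior precision = 1/σ₀² + n/σ²; posterior mean is the precision-weighted average of μ₀ and x̄.
σ₀² = 17.04² = 290.3616, σ² = 11.69² = 136.6561; σ² + n·σ₀² = 136.6561 + 4·290.3616 = 1298.1025.
Posterior precision = 1/σ₀² + n/σ² = 1/290.3616 + 4/136.6561 = (σ² + n·σ₀²)/(σ₀²σ²) = 1298.1025/(290.3616·136.6561); posterior variance σₙ² = σ₀²σ²/(σ² + n·σ₀²) = 290.3616·136.6561/1298.1025 = 30.567450.

30.567450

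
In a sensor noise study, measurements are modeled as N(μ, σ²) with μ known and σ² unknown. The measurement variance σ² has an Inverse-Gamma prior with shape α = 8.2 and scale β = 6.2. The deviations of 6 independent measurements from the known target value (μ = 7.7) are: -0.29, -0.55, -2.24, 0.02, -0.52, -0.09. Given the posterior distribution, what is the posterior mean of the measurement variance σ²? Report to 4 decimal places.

With known mean μ and an Inverse-Gamma(α, β) prior on σ², the Normal likelihood is conjugate: posterior is Inv-Gamma(α + n/2, β + Σ(xᵢ−μ)²/2).
Σ(xᵢ−μ)² = (-0.29)² + (-0.55)² + (-2.24)² + (0.02)² + (-0.52)² + (-0.09)² = 5.6831.
Posterior: Inv-Gamma(8.2 + 6/2, 6.2 + 5.6831/2) = Inv-Gamma(11.20, 9.04155).
E[σ²|data] = β/(α−1) = 9.04155/10.20 = 0.8864.

0.8864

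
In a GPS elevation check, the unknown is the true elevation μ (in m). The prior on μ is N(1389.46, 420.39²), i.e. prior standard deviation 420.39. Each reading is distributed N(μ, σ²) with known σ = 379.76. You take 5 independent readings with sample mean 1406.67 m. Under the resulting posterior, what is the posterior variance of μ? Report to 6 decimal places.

For Normal data with known variance σ², a Normal(μ₀, σ₀²) prior on μ is conjugate. Posterior precision = 1/σ₀² + n/σ²; posterior mean is the precision-weighted average of μ₀ and x̄.
σ₀² = 420.39² = 176727.7521, σ² = 379.76² = 144217.6576; σ² + n·σ₀² = 144217.6576 + 5·176727.7521 = 1027856.4181.
Posterior precision = 1/σ₀² + n/σ² = 1/176727.7521 + 5/144217.6576 = (σ² + n·σ₀²)/(σ₀²σ²) = 1027856.4181/(176727.7521·144217.6576); posterior variance σₙ² = σ₀²σ²/(σ² + n·σ₀²) = 176727.7521·144217.6576/1027856.4181 = 24796.520206.

24796.520206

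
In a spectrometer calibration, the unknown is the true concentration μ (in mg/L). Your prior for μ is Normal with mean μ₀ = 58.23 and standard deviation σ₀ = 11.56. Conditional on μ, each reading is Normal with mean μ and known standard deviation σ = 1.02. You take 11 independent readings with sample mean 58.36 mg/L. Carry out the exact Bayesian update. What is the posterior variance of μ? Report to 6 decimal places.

For Normal data with known variance σ², a Normal(μ₀, σ₀²) prior on μ is conjugate. Posterior precision = 1/σ₀² + n/σ²; posterior mean is the precision-weighted average of μ₀ and x̄.
σ₀² = 11.56² = 133.6336, σ² = 1.02² = 1.0404; σ² + n·σ₀² = 1.0404 + 11·133.6336 = 1471.01.
Posterior precision = 1/σ₀² + n/σ² = 1/133.6336 + 11/1.0404 = (σ² + n·σ₀²)/(σ₀²σ²) = 1471.01/(133.6336·1.0404); posterior variance σₙ² = σ₀²σ²/(σ² + n·σ₀²) = 133.6336·1.0404/1471.01 = 0.094515.

0.094515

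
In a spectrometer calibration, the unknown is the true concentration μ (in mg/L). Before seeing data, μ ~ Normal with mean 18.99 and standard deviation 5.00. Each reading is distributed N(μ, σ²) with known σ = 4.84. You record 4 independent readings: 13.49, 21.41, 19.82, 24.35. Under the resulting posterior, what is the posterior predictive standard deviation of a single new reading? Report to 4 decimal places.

5.3076

For Normal data with known variance σ², a Normal(μ₀, σ₀²) prior on μ is conjugate. Posterior precision = 1/σ₀² + n/σ²; posterior mean is the precision-weighted average of μ₀ and x̄.
σ₀² = 5.00² = 25, σ² = 4.84² = 23.4256; σ² + n·σ₀² = 23.4256 + 4·25 = 123.4256.
Posterior precision = 1/σ₀² + n/σ² = 1/25 + 4/23.4256 = (σ² + n·σ₀²)/(σ₀²σ²) = 123.4256/(25·23.4256); posterior variance σₙ² = σ₀²σ²/(σ² + n·σ₀²) = 25·23.4256/123.4256 = 4.744883.
Predictive variance for one new observation = σₙ² + σ² = 25·23.4256/123.4256 + 23.4256 = σ²·(σ₀² + 123.4256)/123.4256 = 23.4256·148.4256/123.4256 = 28.170483; SD = √(23.4256·148.4256/123.4256) = 5.3076.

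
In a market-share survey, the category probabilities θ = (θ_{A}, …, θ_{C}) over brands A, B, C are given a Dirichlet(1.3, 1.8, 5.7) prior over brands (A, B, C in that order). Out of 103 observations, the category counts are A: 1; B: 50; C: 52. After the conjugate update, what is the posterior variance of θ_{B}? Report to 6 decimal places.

0.002204

The Dirichlet prior is conjugate to the Multinomial likelihood: each posterior αⱼ = prior αⱼ + observed count nⱼ.
Posterior concentration: (2.3, 51.8, 57.7), total = 111.8.
Var[θ_j] = α_j(Σα−α_j)/((Σα)²(Σα+1)) = 51.8·60.0/(111.8²·112.8) = 0.002204.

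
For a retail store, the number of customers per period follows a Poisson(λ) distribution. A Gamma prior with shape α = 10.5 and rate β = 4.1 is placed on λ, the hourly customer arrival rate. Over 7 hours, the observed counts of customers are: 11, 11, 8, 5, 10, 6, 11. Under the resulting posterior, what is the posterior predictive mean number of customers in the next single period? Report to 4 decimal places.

With a Gamma(shape α, rate β) prior, the Poisson likelihood is conjugate: the posterior is Gamma(α + ΣXᵢ, β + n).
Sum of counts S = 62 over n = 7 hours.
Posterior: Gamma(α+S, β+n) = Gamma(10.5+62, 4.1+7) = Gamma(72.5, 11.1).
The predictive distribution for one future period is NegBinom with mean α/β = 6.5315.

6.5315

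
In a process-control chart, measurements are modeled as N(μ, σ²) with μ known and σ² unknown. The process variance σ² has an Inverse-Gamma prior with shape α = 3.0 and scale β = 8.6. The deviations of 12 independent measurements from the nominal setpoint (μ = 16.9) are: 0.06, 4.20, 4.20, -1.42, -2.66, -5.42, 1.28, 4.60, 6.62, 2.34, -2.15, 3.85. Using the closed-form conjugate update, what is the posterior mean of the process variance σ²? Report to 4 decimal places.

With known mean μ and an Inverse-Gamma(α, β) prior on σ², the Normal likelihood is conjugate: posterior is Inv-Gamma(α + n/2, β + Σ(xᵢ−μ)²/2).
Σ(xᵢ−μ)² = (0.06)² + (4.20)² + (4.20)² + (-1.42)² + (-2.66)² + (-5.42)² + (1.28)² + (4.60)² + (6.62)² + (2.34)² + (-2.15)² + (3.85)² = 165.2954.
Posterior: Inv-Gamma(3.0 + 12/2, 8.6 + 165.2954/2) = Inv-Gamma(9.00, 91.24770).
E[σ²|data] = β/(α−1) = 91.24770/8.00 = 11.4060.

11.4060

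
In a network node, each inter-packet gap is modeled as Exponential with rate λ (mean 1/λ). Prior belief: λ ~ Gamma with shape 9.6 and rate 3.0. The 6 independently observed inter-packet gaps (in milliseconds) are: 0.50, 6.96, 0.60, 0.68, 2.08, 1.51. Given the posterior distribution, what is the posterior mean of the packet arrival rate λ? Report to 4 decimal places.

With a Gamma(shape α, rate β) prior on the exponential rate λ, the posterior after n observations with total T = Σxᵢ is Gamma(α+n, β+T).
Sum of observations T = 12.33 milliseconds; n = 6.
Posterior: Gamma(9.6+6, 3.0+12.33) = Gamma(15.6, 15.33).
Posterior mean of λ = α/β = 15.6/15.33 = 1.0176.

1.0176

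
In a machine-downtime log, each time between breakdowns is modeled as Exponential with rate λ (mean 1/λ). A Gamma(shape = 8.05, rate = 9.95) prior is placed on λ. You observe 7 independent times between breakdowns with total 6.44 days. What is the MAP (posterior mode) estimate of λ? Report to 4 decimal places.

With a Gamma(shape α, rate β) prior on the exponential rate λ, the posterior after n observations with total T = Σxᵢ is Gamma(α+n, β+T).
Posterior: Gamma(8.05+7, 9.95+6.44) = Gamma(15.05, 16.39).
Mode = (α−1)/β = 0.8572.

0.8572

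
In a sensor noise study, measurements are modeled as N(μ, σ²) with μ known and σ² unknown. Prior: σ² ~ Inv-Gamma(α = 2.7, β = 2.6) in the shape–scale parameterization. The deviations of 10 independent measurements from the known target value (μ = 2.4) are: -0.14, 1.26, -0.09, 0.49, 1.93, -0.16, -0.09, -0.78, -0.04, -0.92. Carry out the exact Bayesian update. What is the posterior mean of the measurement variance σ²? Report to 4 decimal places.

With known mean μ and an Inverse-Gamma(α, β) prior on σ², the Normal likelihood is conjugate: posterior is Inv-Gamma(α + n/2, β + Σ(xᵢ−μ)²/2).
Σ(xᵢ−μ)² = (-0.14)² + (1.26)² + (-0.09)² + (0.49)² + (1.93)² + (-0.16)² + (-0.09)² + (-0.78)² + (-0.04)² + (-0.92)² = 7.0704.
Posterior: Inv-Gamma(2.7 + 10/2, 2.6 + 7.0704/2) = Inv-Gamma(7.70, 6.13520).
E[σ²|data] = β/(α−1) = 6.13520/6.70 = 0.9157.

0.9157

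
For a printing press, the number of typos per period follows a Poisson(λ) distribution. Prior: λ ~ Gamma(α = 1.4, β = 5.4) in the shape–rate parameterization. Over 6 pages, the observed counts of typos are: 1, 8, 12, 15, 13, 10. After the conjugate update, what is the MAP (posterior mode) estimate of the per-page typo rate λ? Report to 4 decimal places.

With a Gamma(shape α, rate β) prior, the Poisson likelihood is conjugate: the posterior is Gamma(α + ΣXᵢ, β + n).
Sum of counts S = 59 over n = 6 pages.
Posterior: Gamma(α+S, β+n) = Gamma(1.4+59, 5.4+6) = Gamma(60.4, 11.4).
Mode of Gamma(α,β) for α≥1 is (α−1)/β = 59.4/11.4 = 5.2105.

5.2105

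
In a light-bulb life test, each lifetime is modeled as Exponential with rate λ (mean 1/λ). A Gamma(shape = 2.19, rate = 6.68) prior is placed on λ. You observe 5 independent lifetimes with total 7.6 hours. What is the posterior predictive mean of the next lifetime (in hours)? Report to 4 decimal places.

With a Gamma(shape α, rate β) prior on the exponential rate λ, the posterior after n observations with total T = Σxᵢ is Gamma(α+n, β+T).
Posterior: Gamma(2.19+5, 6.68+7.6) = Gamma(7.19, 14.28).
The predictive distribution for the next observation is Lomax; its mean is β/(α−1) = 14.28/6.19 = 2.3069.

2.3069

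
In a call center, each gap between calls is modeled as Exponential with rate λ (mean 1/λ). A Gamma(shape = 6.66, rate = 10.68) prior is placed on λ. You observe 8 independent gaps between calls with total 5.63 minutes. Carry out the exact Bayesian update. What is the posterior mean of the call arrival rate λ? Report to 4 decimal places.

With a Gamma(shape α, rate β) prior on the exponential rate λ, the posterior after n observations with total T = Σxᵢ is Gamma(α+n, β+T).
Posterior: Gamma(6.66+8, 10.68+5.63) = Gamma(14.66, 16.31).
Posterior mean of λ = α/β = 14.66/16.31 = 0.8988.

0.8988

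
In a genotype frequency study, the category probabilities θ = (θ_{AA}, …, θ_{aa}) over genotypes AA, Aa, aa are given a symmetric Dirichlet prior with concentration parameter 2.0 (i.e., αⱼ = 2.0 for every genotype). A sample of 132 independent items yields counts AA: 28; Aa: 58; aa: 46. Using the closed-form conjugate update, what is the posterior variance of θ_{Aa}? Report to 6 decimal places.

0.001768

The Dirichlet prior is conjugate to the Multinomial likelihood: each posterior αⱼ = prior αⱼ + observed count nⱼ.
Posterior concentration: (30.0, 60.0, 48.0), total = 138.0.
Var[θ_j] = α_j(Σα−α_j)/((Σα)²(Σα+1)) = 60.0·78.0/(138.0²·139.0) = 0.001768.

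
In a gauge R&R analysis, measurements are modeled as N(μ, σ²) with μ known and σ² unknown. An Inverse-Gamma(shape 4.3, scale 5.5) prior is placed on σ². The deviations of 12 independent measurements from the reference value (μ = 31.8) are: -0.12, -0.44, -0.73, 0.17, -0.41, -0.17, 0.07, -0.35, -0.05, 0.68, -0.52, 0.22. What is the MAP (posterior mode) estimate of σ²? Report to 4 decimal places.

With known mean μ and an Inverse-Gamma(α, β) prior on σ², the Normal likelihood is conjugate: posterior is Inv-Gamma(α + n/2, β + Σ(xᵢ−μ)²/2).
Σ(xᵢ−μ)² = (-0.12)² + (-0.44)² + (-0.73)² + (0.17)² + (-0.41)² + (-0.17)² + (0.07)² + (-0.35)² + (-0.05)² + (0.68)² + (-0.52)² + (0.22)² = 1.8779.
Posterior: Inv-Gamma(4.3 + 12/2, 5.5 + 1.8779/2) = Inv-Gamma(10.30, 6.43895).
Mode = β/(α+1) = 6.43895/11.30 = 0.5698.

0.5698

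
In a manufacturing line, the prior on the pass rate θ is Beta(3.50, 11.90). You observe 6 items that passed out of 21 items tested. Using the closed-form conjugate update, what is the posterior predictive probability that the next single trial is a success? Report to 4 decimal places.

0.2610

The Beta prior is conjugate to a Binomial/Bernoulli likelihood; the update adds successes to α and failures to β.
Posterior: Beta(α+k, β+n−k) = Beta(3.50+6, 11.90+15) = Beta(9.50, 26.90).
For a single future Bernoulli trial, P(success | data) = α/(α+β) = 0.2610.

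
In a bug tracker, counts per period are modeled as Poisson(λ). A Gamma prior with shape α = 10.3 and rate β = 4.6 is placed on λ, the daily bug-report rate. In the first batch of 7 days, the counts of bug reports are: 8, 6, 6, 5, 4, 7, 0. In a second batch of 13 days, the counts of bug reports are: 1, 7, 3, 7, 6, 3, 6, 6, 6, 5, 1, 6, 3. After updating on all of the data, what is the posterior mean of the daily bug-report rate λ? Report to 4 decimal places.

4.3211

With a Gamma(shape α, rate β) prior, the Poisson likelihood is conjugate: the posterior is Gamma(α + ΣXᵢ, β + n).
Batch 1: sum of counts S = 36 over n = 7 days.
After batch 1: Gamma(α+S, β+n) = Gamma(10.3+36, 4.6+7) = Gamma(46.3, 11.6).
Batch 2: sum of counts S = 60 over n = 13 days.
After batch 2: Gamma(α+S, β+n) = Gamma(46.3+60, 11.6+13) = Gamma(106.3, 24.6).
Posterior mean = α/β = 106.3/24.6 = 4.3211.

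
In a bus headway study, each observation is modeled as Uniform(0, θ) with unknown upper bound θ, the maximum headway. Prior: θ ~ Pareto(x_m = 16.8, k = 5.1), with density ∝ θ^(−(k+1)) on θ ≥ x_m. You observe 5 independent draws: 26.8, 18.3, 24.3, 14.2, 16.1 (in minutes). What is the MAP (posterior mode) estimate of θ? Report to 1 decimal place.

26.8

A Pareto(scale x_m, shape k) prior on the upper bound θ of Uniform(0, θ) is conjugate: posterior is Pareto(max(x_m, max xᵢ), k + n).
Sample maximum = 26.8; prior scale x_m = 16.8 → posterior scale = max = 26.8.
Posterior shape = 5.1 + 5 = 10.1.
The Pareto density is decreasing on [x_m, ∞), so the mode is x_m = 26.8.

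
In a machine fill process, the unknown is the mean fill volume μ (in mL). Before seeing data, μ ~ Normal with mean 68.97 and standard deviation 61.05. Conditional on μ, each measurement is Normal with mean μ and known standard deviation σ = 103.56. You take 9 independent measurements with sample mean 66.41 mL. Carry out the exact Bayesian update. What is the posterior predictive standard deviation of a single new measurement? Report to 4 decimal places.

For Normal data with known variance σ², a Normal(μ₀, σ₀²) prior on μ is conjugate. Posterior precision = 1/σ₀² + n/σ²; posterior mean is the precision-weighted average of μ₀ and x̄.
σ₀² = 61.05² = 3727.1025, σ² = 103.56² = 10724.6736; σ² + n·σ₀² = 10724.6736 + 9·3727.1025 = 44268.5961.
Posterior precision = 1/σ₀² + n/σ² = 1/3727.1025 + 9/10724.6736 = (σ² + n·σ₀²)/(σ₀²σ²) = 44268.5961/(3727.1025·10724.6736); posterior variance σₙ² = σ₀²σ²/(σ² + n·σ₀²) = 3727.1025·10724.6736/44268.5961 = 902.941618.
Predictive variance for one new observation = σₙ² + σ² = 3727.1025·10724.6736/44268.5961 + 10724.6736 = σ²·(σ₀² + 44268.5961)/44268.5961 = 10724.6736·47995.6986/44268.5961 = 11627.615218; SD = √(10724.6736·47995.6986/44268.5961) = 107.8314.

107.8314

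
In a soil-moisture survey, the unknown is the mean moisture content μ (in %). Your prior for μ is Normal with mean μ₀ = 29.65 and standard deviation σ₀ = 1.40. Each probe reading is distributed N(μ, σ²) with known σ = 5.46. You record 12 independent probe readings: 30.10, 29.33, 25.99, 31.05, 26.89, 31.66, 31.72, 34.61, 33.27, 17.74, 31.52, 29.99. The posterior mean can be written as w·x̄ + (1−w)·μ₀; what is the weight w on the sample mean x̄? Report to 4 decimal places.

For Normal data with known variance σ², a Normal(μ₀, σ₀²) prior on μ is conjugate. Posterior precision = 1/σ₀² + n/σ²; posterior mean is the precision-weighted average of μ₀ and x̄.
σ₀² = 1.40² = 1.96, σ² = 5.46² = 29.8116. Prior precision 1/σ₀² = 1/1.96; data precision n/σ² = 12/29.8116.
w = (n/σ²)/(1/σ₀² + n/σ²) = n·σ₀²/(σ² + n·σ₀²) = 12·1.96/(29.8116 + 12·1.96) = 23.52/53.3316 = 0.4410.

0.4410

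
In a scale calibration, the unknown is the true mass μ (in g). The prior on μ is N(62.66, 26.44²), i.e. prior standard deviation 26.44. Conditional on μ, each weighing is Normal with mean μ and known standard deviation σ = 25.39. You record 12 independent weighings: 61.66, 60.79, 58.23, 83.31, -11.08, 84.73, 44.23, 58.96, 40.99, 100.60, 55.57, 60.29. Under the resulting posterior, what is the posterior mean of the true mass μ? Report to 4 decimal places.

58.5090

For Normal data with known variance σ², a Normal(μ₀, σ₀²) prior on μ is conjugate. Posterior precision = 1/σ₀² + n/σ²; posterior mean is the precision-weighted average of μ₀ and x̄.
Σxᵢ = 61.66 + 60.79 + 58.23 + 83.31 + (-11.08) + 84.73 + 44.23 + 58.96 + 40.99 + 100.60 + 55.57 + 60.29 = 698.28, so n·x̄ = 698.28.
σ₀² = 26.44² = 699.0736, σ² = 25.39² = 644.6521; σ² + n·σ₀² = 644.6521 + 12·699.0736 = 9033.5353.
Posterior mean = (μ₀/σ₀² + n·x̄/σ²)/(1/σ₀² + n/σ²) = (σ²·μ₀ + σ₀²·n·x̄)/(σ² + n·σ₀²) = (644.6521·62.66 + 699.0736·698.28)/9033.5353 = 528543.013994/9033.5353 = 58.5090.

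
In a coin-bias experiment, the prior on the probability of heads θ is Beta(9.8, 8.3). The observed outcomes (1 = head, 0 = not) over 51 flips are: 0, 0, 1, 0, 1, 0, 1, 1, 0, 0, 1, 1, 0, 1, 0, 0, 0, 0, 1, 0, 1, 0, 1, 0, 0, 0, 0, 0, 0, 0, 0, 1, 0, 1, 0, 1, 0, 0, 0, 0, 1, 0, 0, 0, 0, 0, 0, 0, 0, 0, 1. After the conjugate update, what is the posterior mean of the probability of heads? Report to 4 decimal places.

0.3589

The Beta prior is conjugate to a Binomial/Bernoulli likelihood; the update adds successes to α and failures to β.
Posterior: Beta(α+k, β+n−k) = Beta(9.8+15, 8.3+36) = Beta(24.8, 44.3).
Posterior mean = α/(α+β) = 24.8/69.1 = 0.3589.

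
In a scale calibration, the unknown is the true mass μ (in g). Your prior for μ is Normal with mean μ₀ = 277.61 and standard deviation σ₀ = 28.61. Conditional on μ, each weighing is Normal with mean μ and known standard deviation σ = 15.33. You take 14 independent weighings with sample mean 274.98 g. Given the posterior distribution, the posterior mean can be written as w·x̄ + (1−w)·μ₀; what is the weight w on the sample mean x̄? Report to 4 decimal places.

0.9799

For Normal data with known variance σ², a Normal(μ₀, σ₀²) prior on μ is conjugate. Posterior precision = 1/σ₀² + n/σ²; posterior mean is the precision-weighted average of μ₀ and x̄.
σ₀² = 28.61² = 818.5321, σ² = 15.33² = 235.0089. Prior precision 1/σ₀² = 1/818.5321; data precision n/σ² = 14/235.0089.
w = (n/σ²)/(1/σ₀² + n/σ²) = n·σ₀²/(σ² + n·σ₀²) = 14·818.5321/(235.0089 + 14·818.5321) = 11459.4494/11694.4583 = 0.9799.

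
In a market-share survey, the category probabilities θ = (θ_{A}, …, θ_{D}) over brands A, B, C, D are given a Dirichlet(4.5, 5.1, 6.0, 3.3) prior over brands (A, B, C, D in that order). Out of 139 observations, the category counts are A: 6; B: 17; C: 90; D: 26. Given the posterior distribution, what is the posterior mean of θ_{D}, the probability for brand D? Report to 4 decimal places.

The Dirichlet prior is conjugate to the Multinomial likelihood: each posterior αⱼ = prior αⱼ + observed count nⱼ.
Posterior concentration: (10.5, 22.1, 96.0, 29.3), total = 157.9.
E[θ_{D}|data] = α_{D}/Σα = 29.3/157.9 = 0.1856.

0.1856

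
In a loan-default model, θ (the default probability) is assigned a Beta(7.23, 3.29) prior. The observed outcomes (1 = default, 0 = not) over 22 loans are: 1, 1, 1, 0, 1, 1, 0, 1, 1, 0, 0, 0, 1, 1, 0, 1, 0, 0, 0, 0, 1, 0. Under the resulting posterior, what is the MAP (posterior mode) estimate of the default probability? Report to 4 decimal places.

0.5645

The Beta prior is conjugate to a Binomial/Bernoulli likelihood; the update adds successes to α and failures to β.
Posterior: Beta(α+k, β+n−k) = Beta(7.23+11, 3.29+11) = Beta(18.23, 14.29).
Mode of Beta(a,b) for a,b>1 is (a−1)/(a+b−2) = 17.23/30.52 = 0.5645.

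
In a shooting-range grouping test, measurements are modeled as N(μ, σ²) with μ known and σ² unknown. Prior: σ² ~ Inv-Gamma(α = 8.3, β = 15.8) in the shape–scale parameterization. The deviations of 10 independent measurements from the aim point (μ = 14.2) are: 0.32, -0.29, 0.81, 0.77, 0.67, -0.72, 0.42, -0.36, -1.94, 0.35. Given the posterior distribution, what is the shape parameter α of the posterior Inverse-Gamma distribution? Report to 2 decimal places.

With known mean μ and an Inverse-Gamma(α, β) prior on σ², the Normal likelihood is conjugate: posterior is Inv-Gamma(α + n/2, β + Σ(xᵢ−μ)²/2).
Σ(xᵢ−μ)² = (0.32)² + (-0.29)² + (0.81)² + (0.77)² + (0.67)² + (-0.72)² + (0.42)² + (-0.36)² + (-1.94)² + (0.35)² = 6.5949.
Posterior: Inv-Gamma(8.3 + 10/2, 15.8 + 6.5949/2) = Inv-Gamma(13.30, 19.09745).
Posterior α = 13.30.

13.30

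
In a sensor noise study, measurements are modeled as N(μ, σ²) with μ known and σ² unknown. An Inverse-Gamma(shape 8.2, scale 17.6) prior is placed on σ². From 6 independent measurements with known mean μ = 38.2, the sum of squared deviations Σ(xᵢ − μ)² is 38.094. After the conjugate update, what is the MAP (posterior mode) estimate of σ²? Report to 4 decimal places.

3.0039

With known mean μ and an Inverse-Gamma(α, β) prior on σ², the Normal likelihood is conjugate: posterior is Inv-Gamma(α + n/2, β + Σ(xᵢ−μ)²/2).
Posterior: Inv-Gamma(8.2 + 6/2, 17.6 + 38.094/2) = Inv-Gamma(11.20, 36.6470).
Mode = β/(α+1) = 36.6470/12.20 = 3.0039.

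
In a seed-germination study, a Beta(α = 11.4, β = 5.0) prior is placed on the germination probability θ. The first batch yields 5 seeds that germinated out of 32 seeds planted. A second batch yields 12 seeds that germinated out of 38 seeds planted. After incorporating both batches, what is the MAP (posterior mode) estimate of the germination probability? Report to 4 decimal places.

0.3246

The Beta prior is conjugate to a Binomial/Bernoulli likelihood; the update adds successes to α and failures to β.
After batch 1: Beta(11.4+5, 5.0+27) = Beta(16.4, 32.0).
After batch 2: Beta(16.4+12, 32.0+26) = Beta(28.4, 58.0).
Mode of Beta(a,b) for a,b>1 is (a−1)/(a+b−2) = 27.4/84.4 = 0.3246.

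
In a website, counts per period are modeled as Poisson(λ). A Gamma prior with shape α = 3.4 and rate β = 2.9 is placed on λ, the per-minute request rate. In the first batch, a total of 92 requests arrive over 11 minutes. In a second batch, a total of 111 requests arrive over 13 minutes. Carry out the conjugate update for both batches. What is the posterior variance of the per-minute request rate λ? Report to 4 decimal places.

With a Gamma(shape α, rate β) prior, the Poisson likelihood is conjugate: the posterior is Gamma(α + ΣXᵢ, β + n).
After batch 1: Gamma(α+S, β+n) = Gamma(3.4+92, 2.9+11) = Gamma(95.4, 13.9).
After batch 2: Gamma(α+S, β+n) = Gamma(95.4+111, 13.9+13) = Gamma(206.4, 26.9).
Var = α/β² = 206.4/26.9² = 0.2852.

0.2852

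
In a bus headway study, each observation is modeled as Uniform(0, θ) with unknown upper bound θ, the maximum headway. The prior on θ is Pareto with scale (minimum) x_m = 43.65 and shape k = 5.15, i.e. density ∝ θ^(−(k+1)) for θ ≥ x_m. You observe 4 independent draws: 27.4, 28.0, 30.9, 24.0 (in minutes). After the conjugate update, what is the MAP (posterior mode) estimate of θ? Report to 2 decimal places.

43.65

A Pareto(scale x_m, shape k) prior on the upper bound θ of Uniform(0, θ) is conjugate: posterior is Pareto(max(x_m, max xᵢ), k + n).
Sample maximum = 30.9; prior scale x_m = 43.65 → posterior scale = max = 43.65.
Posterior shape = 5.15 + 4 = 9.15.
The Pareto density is decreasing on [x_m, ∞), so the mode is x_m = 43.65.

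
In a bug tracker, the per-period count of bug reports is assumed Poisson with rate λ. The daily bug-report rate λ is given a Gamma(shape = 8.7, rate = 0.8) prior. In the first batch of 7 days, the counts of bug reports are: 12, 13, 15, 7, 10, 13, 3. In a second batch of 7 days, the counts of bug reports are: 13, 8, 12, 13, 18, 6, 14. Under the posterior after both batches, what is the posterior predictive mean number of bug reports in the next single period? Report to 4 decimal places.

With a Gamma(shape α, rate β) prior, the Poisson likelihood is conjugate: the posterior is Gamma(α + ΣXᵢ, β + n).
Batch 1: sum of counts S = 73 over n = 7 days.
After batch 1: Gamma(α+S, β+n) = Gamma(8.7+73, 0.8+7) = Gamma(81.7, 7.8).
Batch 2: sum of counts S = 84 over n = 7 days.
After batch 2: Gamma(α+S, β+n) = Gamma(81.7+84, 7.8+7) = Gamma(165.7, 14.8).
The predictive distribution for one future period is NegBinom with mean α/β = 11.1959.

11.1959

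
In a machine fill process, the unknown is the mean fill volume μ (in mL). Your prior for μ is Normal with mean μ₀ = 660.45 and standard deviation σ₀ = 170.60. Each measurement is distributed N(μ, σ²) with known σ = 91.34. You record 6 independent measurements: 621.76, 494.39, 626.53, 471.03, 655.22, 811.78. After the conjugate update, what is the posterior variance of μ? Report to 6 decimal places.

1327.095524

For Normal data with known variance σ², a Normal(μ₀, σ₀²) prior on μ is conjugate. Posterior precision = 1/σ₀² + n/σ²; posterior mean is the precision-weighted average of μ₀ and x̄.
σ₀² = 170.60² = 29104.36, σ² = 91.34² = 8342.9956; σ² + n·σ₀² = 8342.9956 + 6·29104.36 = 182969.1556.
Posterior precision = 1/σ₀² + n/σ² = 1/29104.36 + 6/8342.9956 = (σ² + n·σ₀²)/(σ₀²σ²) = 182969.1556/(29104.36·8342.9956); posterior variance σₙ² = σ₀²σ²/(σ² + n·σ₀²) = 29104.36·8342.9956/182969.1556 = 1327.095524.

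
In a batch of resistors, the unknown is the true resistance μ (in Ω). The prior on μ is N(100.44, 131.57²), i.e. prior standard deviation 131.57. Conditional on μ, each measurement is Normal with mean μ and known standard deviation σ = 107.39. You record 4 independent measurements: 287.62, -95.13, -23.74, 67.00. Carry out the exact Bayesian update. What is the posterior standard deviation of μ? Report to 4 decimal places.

49.7143

For Normal data with known variance σ², a Normal(μ₀, σ₀²) prior on μ is conjugate. Posterior precision = 1/σ₀² + n/σ²; posterior mean is the precision-weighted average of μ₀ and x̄.
σ₀² = 131.57² = 17310.6649, σ² = 107.39² = 11532.6121; σ² + n·σ₀² = 11532.6121 + 4·17310.6649 = 80775.2717.
Posterior precision = 1/σ₀² + n/σ² = 1/17310.6649 + 4/11532.6121 = (σ² + n·σ₀²)/(σ₀²σ²) = 80775.2717/(17310.6649·11532.6121); posterior variance σₙ² = σ₀²σ²/(σ² + n·σ₀²) = 17310.6649·11532.6121/80775.2717 = 2471.513612.
Posterior SD = √σₙ² = √(17310.6649·11532.6121/80775.2717) = 49.7143.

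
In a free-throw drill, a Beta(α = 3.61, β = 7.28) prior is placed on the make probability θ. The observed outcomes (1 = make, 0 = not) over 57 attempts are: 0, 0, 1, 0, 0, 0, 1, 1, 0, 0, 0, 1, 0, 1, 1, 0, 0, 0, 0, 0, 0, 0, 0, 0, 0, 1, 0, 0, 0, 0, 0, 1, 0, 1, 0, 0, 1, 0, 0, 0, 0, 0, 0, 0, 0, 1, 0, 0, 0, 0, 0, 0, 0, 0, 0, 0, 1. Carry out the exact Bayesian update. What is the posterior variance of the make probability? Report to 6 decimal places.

0.002570

The Beta prior is conjugate to a Binomial/Bernoulli likelihood; the update adds successes to α and failures to β.
Posterior: Beta(α+k, β+n−k) = Beta(3.61+12, 7.28+45) = Beta(15.61, 52.28).
Var = αβ/((α+β)²(α+β+1)) = 15.61·52.28/(67.89²·68.89) = 0.002570.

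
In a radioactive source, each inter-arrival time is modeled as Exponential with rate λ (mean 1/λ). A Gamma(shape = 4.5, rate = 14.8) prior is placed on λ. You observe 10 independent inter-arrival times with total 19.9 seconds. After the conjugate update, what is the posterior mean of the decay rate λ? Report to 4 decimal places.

0.4179

With a Gamma(shape α, rate β) prior on the exponential rate λ, the posterior after n observations with total T = Σxᵢ is Gamma(α+n, β+T).
Posterior: Gamma(4.5+10, 14.8+19.9) = Gamma(14.5, 34.7).
Posterior mean of λ = α/β = 14.5/34.7 = 0.4179.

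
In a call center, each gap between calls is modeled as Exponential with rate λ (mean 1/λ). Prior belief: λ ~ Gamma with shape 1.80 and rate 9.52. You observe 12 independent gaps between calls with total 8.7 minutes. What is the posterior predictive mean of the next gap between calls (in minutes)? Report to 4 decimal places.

With a Gamma(shape α, rate β) prior on the exponential rate λ, the posterior after n observations with total T = Σxᵢ is Gamma(α+n, β+T).
Posterior: Gamma(1.80+12, 9.52+8.7) = Gamma(13.80, 18.22).
The predictive distribution for the next observation is Lomax; its mean is β/(α−1) = 18.22/12.80 = 1.4234.

1.4234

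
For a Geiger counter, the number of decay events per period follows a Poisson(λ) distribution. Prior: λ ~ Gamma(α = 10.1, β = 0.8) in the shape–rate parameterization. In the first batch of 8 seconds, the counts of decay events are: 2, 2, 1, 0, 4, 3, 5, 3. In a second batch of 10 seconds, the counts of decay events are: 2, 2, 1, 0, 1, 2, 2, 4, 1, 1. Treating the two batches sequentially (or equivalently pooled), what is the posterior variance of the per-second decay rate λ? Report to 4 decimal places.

With a Gamma(shape α, rate β) prior, the Poisson likelihood is conjugate: the posterior is Gamma(α + ΣXᵢ, β + n).
Batch 1: sum of counts S = 20 over n = 8 seconds.
After batch 1: Gamma(α+S, β+n) = Gamma(10.1+20, 0.8+8) = Gamma(30.1, 8.8).
Batch 2: sum of counts S = 16 over n = 10 seconds.
After batch 2: Gamma(α+S, β+n) = Gamma(30.1+16, 8.8+10) = Gamma(46.1, 18.8).
Var = α/β² = 46.1/18.8² = 0.1304.

0.1304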